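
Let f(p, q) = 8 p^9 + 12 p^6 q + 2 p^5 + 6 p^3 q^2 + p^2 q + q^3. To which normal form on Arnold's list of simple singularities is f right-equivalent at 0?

D_{4}

The Hessian of f at 0 is [[0, 0], [0, 0]] with rank 0, so corank 2. A Groebner basis of the Jacobian ideal J(f) in C{p,q} is {q^3, p^2 + 3*q^2, p*q}; counting standard monomials gives mu = 4. Corank 2; j^3 = q*(p^2 + q^2) splits into three distinct lines over C (the quadratic factor has nonzero discriminant), so D_4.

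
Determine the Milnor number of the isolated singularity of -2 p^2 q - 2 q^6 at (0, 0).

7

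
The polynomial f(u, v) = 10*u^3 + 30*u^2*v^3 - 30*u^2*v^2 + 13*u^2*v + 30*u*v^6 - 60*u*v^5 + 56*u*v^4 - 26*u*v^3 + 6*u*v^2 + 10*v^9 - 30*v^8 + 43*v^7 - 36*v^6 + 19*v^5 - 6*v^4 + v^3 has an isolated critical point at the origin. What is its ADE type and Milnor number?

Type D_{4}, Milnor number mu = 4.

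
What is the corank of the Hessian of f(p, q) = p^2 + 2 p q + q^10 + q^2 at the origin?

1

Hessian at 0 has rank 1.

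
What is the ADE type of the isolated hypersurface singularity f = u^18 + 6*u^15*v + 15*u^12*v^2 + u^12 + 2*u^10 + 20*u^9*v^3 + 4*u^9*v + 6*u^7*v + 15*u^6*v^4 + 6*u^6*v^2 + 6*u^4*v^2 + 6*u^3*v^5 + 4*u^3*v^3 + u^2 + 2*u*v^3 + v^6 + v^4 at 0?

The Hessian of f at 0 has rank 1. Corank 1: A-series; mu = 3 gives A_3.

A_3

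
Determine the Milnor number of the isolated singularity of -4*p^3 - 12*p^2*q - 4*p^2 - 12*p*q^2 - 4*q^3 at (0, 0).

2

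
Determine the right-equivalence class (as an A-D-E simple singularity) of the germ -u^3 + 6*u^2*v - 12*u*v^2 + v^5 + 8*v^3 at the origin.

The Hessian of f at 0 has rank 0. Corank 2; j^3 = -(u - 2*v)^3 is a perfect cube, so E-series; the 5-jet and mu = 8 give E_8.

E_8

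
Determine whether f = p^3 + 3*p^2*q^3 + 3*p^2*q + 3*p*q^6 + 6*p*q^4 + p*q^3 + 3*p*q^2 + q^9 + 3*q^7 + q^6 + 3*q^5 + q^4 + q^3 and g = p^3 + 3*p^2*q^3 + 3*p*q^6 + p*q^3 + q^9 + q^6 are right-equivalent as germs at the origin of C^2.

The Hessian of f at 0 has rank 0. Corank 2; j^3 = (p + q)^3 is a perfect cube, so E-series; the 4-jet and mu = 7 give E_7. The Hessian of g at 0 has rank 0. Corank 2; j^3 = p^3 is a perfect cube, so E-series; the 4-jet and mu = 7 give E_7. Both have type E_7, hence right-equivalent.

Yes.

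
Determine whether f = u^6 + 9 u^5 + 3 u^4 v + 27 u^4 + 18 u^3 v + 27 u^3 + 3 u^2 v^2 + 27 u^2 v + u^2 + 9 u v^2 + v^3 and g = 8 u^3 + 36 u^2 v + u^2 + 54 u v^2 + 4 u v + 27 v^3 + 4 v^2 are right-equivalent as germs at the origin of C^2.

Yes.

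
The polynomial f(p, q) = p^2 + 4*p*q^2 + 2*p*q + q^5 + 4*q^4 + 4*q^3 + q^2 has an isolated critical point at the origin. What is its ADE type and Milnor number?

Type A_{4}, Milnor number mu = 4.

The Hessian of f at 0 is [[2, 2], [2, 2]] with rank 1, so corank 1. A Groebner basis of the Jacobian ideal J(f) in C{p,q} is {p^2 + 2*p*q - p/2 - q/2, p/2 + q^2 + q/2}; counting standard monomials gives mu = 4. Corank 1: A-series; mu = 4 gives A_4.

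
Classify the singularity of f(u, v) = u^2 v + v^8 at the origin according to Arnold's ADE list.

D9

The Hessian of f at 0 has rank 0. Corank 2; j^3 = u^2*v has shape L^2 M (L != M), so D-series; mu = 9 gives D_9.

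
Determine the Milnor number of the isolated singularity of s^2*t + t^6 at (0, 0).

The Hessian of f at 0 has rank 0. Corank 2; j^3 = s^2*t has shape L^2 M (L != M), so D-series; mu = 7 gives D_7.

7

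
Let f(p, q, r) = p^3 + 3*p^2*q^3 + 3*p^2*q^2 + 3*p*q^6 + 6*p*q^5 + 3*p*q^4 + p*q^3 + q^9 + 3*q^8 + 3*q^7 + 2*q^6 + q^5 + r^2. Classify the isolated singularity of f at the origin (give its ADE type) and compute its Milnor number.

Type E_7, Milnor number mu = 7.

The Hessian of f at 0 has rank 1. Corank 2; j^3 = p^3 is a perfect cube, so E-series; the 4-jet and mu = 7 give E_7.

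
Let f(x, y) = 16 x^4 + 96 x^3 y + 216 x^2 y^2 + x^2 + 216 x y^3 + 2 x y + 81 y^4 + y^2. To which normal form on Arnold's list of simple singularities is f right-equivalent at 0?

A_{3}

The Hessian of f at 0 has rank 1. Corank 1: A-series; mu = 3 gives A_3.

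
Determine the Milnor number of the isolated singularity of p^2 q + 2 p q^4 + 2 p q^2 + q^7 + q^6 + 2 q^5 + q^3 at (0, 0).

7

The Hessian of f at 0 has rank 0. Corank 2; j^3 = q*(p + q)^2 has shape L^2 M (L != M), so D-series; mu = 7 gives D_7.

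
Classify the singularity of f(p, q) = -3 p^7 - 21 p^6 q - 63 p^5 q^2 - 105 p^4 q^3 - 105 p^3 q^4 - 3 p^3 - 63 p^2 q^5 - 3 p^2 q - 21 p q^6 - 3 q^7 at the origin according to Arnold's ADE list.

D_8

The Hessian of f at 0 is [[0, 0], [0, 0]] with rank 0, so corank 2. A Groebner basis of the Jacobian ideal J(f) in C{p,q} is {-p*q/7 + q^6, p*q^2, p^2 + p*q}; counting standard monomials gives mu = 8. Corank 2; j^3 = -3*p^2*(p + q) has shape L^2 M (L != M), so D-series; mu = 8 gives D_8.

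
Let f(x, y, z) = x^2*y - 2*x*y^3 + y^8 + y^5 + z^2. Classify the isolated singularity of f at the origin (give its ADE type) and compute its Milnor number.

The Hessian of f at 0 has rank 1. Corank 2; j^3 = x^2*y has shape L^2 M (L != M), so D-series; mu = 9 gives D_9.

Type D_9, Milnor number mu = 9.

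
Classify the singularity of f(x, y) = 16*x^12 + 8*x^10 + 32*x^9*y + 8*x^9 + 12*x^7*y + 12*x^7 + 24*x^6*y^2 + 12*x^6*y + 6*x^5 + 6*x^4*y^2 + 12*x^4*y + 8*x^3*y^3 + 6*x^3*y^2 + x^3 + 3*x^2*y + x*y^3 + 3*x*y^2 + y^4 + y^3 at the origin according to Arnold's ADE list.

The Hessian of f at 0 has rank 0. Corank 2; j^3 = (x + y)^3 is a perfect cube, so E-series; the 4-jet and mu = 7 give E_7.

E_{7}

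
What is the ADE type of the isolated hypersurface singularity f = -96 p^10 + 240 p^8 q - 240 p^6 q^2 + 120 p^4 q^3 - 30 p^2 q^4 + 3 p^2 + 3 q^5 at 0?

The Hessian of f at 0 has rank 1. Corank 1: A-series; mu = 4 gives A_4.

A_{4}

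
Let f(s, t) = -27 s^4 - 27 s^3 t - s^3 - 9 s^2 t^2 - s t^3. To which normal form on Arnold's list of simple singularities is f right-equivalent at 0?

E_{7}

The Hessian of f at 0 is [[0, 0], [0, 0]] with rank 0, so corank 2. A Groebner basis of the Jacobian ideal J(f) in C{s,t} is {s^2/3 + t^4 + t^3/9, s^3, s^2*t - s^2/9 - t^3/27, 2*s^2/3 + s*t^2 + 2*t^3/9}; counting standard monomials gives mu = 7. Corank 2; j^3 = -s^3 is a perfect cube, so E-series; the 4-jet and mu = 7 give E_7.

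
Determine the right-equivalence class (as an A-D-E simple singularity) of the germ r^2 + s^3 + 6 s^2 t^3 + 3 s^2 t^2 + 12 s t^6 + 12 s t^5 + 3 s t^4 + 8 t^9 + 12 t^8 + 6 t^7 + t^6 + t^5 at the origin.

E_8

The Hessian of f at 0 has rank 1. Corank 2; j^3 = s^3 is a perfect cube, so E-series; the 5-jet and mu = 8 give E_8.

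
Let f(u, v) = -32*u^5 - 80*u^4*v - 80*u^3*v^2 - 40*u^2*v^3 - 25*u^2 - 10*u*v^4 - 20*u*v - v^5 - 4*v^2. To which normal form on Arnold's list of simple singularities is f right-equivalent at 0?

The Hessian of f at 0 is [[-50, -20], [-20, -8]] with rank 1, so corank 1. A Groebner basis of the Jacobian ideal J(f) in C{u,v} is {v^4, u + 2*v/5}; counting standard monomials gives mu = 4. Corank 1: A-series; mu = 4 gives A_4.

A_{4}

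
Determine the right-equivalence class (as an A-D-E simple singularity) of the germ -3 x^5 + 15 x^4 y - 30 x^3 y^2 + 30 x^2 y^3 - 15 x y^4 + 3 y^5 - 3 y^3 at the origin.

The Hessian of f at 0 has rank 0. Corank 2; j^3 = -3*y^3 is a perfect cube, so E-series; the 5-jet and mu = 8 give E_8.

E8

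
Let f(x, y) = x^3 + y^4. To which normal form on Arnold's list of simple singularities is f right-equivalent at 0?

The Hessian of f at 0 has rank 0. Corank 2; j^3 = x^3 is a perfect cube, so E-series; the 4-jet and mu = 6 give E_6.

E_{6}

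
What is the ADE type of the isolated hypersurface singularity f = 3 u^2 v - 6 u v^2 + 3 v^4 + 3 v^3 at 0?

The Hessian of f at 0 has rank 0. Corank 2; j^3 = 3*v*(u - v)^2 has shape L^2 M (L != M), so D-series; mu = 5 gives D_5.

D5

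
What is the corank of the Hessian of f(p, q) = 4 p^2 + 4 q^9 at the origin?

Hessian at 0 has rank 1.

1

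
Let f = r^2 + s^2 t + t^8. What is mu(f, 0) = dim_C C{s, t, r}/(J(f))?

9

The Hessian of f at 0 has rank 1. Corank 2; j^3 = s^2*t has shape L^2 M (L != M), so D-series; mu = 9 gives D_9.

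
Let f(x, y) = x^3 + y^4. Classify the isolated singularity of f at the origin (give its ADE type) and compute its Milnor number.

Type E_6, Milnor number mu = 6.

The Hessian of f at 0 is [[0, 0], [0, 0]] with rank 0, so corank 2. A Groebner basis of the Jacobian ideal J(f) in C{x,y} is {y^3, x^2}; counting standard monomials gives mu = 6. Corank 2; j^3 = x^3 is a perfect cube, so E-series; the 4-jet and mu = 6 give E_6.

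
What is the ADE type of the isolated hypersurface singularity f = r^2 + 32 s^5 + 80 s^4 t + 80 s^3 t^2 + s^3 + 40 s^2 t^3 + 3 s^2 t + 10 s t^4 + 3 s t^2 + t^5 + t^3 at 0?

The Hessian of f at 0 is [[0, 0, 0], [0, 0, 0], [0, 0, 2]] with rank 1, so corank 2. A Groebner basis of the Jacobian ideal J(f) in C{s,t,r} is {t^5, s*t^3 + 7*t^4/8, s^2 + 2*s*t + t^2, r}; counting standard monomials gives mu = 8. Corank 2; j^3 = (s + t)^3 is a perfect cube, so E-series; the 5-jet and mu = 8 give E_8.

E_8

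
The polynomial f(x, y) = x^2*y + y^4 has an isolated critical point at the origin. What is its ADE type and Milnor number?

The Hessian of f at 0 has rank 0. Corank 2; j^3 = x^2*y has shape L^2 M (L != M), so D-series; mu = 5 gives D_5.

Type D_{5}, Milnor number mu = 5.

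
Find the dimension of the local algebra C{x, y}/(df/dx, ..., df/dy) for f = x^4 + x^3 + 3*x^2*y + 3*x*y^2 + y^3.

6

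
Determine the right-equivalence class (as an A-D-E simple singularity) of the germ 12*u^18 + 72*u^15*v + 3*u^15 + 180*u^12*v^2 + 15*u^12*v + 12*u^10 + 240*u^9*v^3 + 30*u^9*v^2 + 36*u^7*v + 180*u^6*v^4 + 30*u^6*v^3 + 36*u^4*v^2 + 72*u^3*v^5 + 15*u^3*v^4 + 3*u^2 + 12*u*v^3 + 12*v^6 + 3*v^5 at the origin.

The Hessian of f at 0 has rank 1. Corank 1: A-series; mu = 4 gives A_4.

A_{4}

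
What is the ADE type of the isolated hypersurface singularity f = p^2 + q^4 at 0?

A_{3}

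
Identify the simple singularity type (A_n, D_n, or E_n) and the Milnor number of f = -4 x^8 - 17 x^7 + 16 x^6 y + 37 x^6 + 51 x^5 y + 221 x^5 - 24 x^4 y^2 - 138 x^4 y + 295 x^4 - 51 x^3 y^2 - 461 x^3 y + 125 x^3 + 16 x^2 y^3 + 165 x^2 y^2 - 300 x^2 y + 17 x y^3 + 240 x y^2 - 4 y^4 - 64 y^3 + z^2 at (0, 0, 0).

Type E7, Milnor number mu = 7.

The Hessian of f at 0 has rank 1. Corank 2; j^3 = (5*x - 4*y)^3 is a perfect cube, so E-series; the 4-jet and mu = 7 give E_7.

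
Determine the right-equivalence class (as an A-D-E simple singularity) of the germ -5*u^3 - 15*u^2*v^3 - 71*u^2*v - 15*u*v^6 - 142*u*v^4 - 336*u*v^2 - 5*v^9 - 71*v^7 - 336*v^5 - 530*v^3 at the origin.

D4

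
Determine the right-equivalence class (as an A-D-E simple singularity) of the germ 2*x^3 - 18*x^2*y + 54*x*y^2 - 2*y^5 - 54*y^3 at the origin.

E_{8}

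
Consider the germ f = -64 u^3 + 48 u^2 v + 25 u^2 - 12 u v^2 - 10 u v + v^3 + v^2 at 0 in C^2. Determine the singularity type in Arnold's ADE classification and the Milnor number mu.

The Hessian of f at 0 is [[50, -10], [-10, 2]] with rank 1, so corank 1. A Groebner basis of the Jacobian ideal J(f) in C{u,v} is {v^2, u - v/5}; counting standard monomials gives mu = 2. Corank 1: A-series; mu = 2 gives A_2.

Type A_2, Milnor number mu = 2.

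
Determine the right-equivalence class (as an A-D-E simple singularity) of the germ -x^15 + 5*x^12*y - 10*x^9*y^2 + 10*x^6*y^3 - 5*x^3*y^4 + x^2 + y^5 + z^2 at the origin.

A4

The Hessian of f at 0 has rank 2. Corank 1: A-series; mu = 4 gives A_4.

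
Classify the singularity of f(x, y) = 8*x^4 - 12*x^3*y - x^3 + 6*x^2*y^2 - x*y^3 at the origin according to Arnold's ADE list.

The Hessian of f at 0 has rank 0. Corank 2; j^3 = -x^3 is a perfect cube, so E-series; the 4-jet and mu = 7 give E_7.

E_{7}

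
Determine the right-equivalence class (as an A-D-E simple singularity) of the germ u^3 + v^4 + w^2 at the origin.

The Hessian of f at 0 has rank 1. Corank 2; j^3 = u^3 is a perfect cube, so E-series; the 4-jet and mu = 6 give E_6.

E_6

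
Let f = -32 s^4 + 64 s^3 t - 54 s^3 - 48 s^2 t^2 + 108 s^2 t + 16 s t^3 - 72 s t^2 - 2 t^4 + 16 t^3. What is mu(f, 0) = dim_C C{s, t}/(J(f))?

6

The Hessian of f at 0 is [[0, 0], [0, 0]] with rank 0, so corank 2. A Groebner basis of the Jacobian ideal J(f) in C{s,t} is {t^4, s*t^2 - 11*t^3/18, s^2 - 4*s*t/3 + 4*t^2/9}; counting standard monomials gives mu = 6. Corank 2; j^3 = -2*(3*s - 2*t)^3 is a perfect cube, so E-series; the 4-jet and mu = 6 give E_6.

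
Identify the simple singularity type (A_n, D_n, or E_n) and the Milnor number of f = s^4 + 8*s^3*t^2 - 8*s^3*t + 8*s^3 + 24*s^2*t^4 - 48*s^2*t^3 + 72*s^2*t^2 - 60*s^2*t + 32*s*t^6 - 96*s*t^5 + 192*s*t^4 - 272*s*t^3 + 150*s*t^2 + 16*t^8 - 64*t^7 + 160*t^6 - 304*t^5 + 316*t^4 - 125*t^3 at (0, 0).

Type E6, Milnor number mu = 6.

The Hessian of f at 0 has rank 0. Corank 2; j^3 = (2*s - 5*t)^3 is a perfect cube, so E-series; the 4-jet and mu = 6 give E_6.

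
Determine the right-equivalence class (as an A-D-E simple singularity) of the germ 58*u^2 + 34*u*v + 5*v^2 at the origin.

A1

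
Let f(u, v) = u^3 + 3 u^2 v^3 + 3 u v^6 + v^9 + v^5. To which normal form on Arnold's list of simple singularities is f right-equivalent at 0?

E_{8}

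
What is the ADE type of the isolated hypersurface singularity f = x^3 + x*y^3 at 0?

The Hessian of f at 0 has rank 0. Corank 2; j^3 = x^3 is a perfect cube, so E-series; the 4-jet and mu = 7 give E_7.

E_{7}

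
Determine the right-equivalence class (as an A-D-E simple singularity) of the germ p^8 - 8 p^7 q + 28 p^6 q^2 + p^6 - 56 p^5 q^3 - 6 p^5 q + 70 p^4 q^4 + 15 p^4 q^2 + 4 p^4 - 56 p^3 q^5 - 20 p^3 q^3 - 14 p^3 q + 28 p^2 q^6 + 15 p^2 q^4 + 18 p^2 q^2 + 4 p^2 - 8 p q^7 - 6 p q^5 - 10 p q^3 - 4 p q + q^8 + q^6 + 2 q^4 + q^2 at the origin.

A_{7}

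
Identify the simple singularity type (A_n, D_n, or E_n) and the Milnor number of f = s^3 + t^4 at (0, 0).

Type E_{6}, Milnor number mu = 6.

The Hessian of f at 0 is [[0, 0], [0, 0]] with rank 0, so corank 2. A Groebner basis of the Jacobian ideal J(f) in C{s,t} is {t^3, s^2}; counting standard monomials gives mu = 6. Corank 2; j^3 = s^3 is a perfect cube, so E-series; the 4-jet and mu = 6 give E_6.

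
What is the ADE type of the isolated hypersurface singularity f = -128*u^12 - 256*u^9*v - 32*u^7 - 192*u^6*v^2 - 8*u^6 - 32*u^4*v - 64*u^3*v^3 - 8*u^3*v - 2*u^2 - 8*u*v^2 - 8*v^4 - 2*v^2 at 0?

A_1

The Hessian of f at 0 has rank 2. Corank 0: nondegenerate Morse point, so A_1.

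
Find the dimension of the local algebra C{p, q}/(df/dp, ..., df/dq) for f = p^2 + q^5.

4

The Hessian of f at 0 has rank 1. Corank 1: A-series; mu = 4 gives A_4.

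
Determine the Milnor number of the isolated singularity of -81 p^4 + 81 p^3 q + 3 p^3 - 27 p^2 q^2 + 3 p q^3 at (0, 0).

7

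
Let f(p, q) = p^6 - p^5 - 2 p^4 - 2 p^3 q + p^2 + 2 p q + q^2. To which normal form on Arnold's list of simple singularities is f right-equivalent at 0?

The Hessian of f at 0 has rank 1. Corank 1: A-series; mu = 4 gives A_4.

A_{4}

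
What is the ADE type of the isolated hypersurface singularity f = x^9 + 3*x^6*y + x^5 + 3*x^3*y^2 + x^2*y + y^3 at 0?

The Hessian of f at 0 is [[0, 0], [0, 0]] with rank 0, so corank 2. A Groebner basis of the Jacobian ideal J(f) in C{x,y} is {y^3, x^2 + 3*y^2, x*y}; counting standard monomials gives mu = 4. Corank 2; j^3 = y*(x^2 + y^2) splits into three distinct lines over C (the quadratic factor has nonzero discriminant), so D_4.

D_{4}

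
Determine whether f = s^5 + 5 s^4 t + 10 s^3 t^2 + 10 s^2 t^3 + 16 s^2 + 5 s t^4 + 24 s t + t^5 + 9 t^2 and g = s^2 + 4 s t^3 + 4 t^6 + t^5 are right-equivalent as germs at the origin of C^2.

Yes.

The Hessian of f at 0 has rank 1. Corank 1: A-series; mu = 4 gives A_4. The Hessian of g at 0 has rank 1. Corank 1: A-series; mu = 4 gives A_4. Both have type A_4, hence right-equivalent.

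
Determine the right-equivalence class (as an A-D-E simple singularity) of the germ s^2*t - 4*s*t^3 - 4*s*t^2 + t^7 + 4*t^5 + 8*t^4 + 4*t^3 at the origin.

D_{8}

The Hessian of f at 0 is [[0, 0], [0, 0]] with rank 0, so corank 2. A Groebner basis of the Jacobian ideal J(f) in C{s,t} is {s^2*t^2 - 2*s^2*t + 4*s^2/7 + 34*s*t^2/7 - 22*s*t/7 + 4*t^2, s^3 - 6*s^2*t + 8*s^2/7 + 68*s*t^2/7 - 44*s*t/7 + 8*t^2, -s*t/2 + t^3 + t^2}; counting standard monomials gives mu = 8. Corank 2; j^3 = t*(s - 2*t)^2 has shape L^2 M (L != M), so D-series; mu = 8 gives D_8.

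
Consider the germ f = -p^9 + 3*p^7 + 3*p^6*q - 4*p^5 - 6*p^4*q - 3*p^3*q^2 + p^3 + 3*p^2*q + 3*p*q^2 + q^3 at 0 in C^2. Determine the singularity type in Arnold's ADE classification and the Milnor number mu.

Type E_8, Milnor number mu = 8.

The Hessian of f at 0 has rank 0. Corank 2; j^3 = (p + q)^3 is a perfect cube, so E-series; the 5-jet and mu = 8 give E_8.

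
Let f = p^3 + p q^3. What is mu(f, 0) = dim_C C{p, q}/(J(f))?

The Hessian of f at 0 has rank 0. Corank 2; j^3 = p^3 is a perfect cube, so E-series; the 4-jet and mu = 7 give E_7.

7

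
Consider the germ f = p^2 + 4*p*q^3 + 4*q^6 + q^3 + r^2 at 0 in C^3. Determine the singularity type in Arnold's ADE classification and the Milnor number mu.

Type A_{2}, Milnor number mu = 2.

The Hessian of f at 0 has rank 2. Corank 1: A-series; mu = 2 gives A_2.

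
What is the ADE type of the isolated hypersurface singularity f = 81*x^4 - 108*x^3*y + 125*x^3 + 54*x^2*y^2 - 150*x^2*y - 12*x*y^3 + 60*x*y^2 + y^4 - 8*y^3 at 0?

The Hessian of f at 0 has rank 0. Corank 2; j^3 = (5*x - 2*y)^3 is a perfect cube, so E-series; the 4-jet and mu = 6 give E_6.

E6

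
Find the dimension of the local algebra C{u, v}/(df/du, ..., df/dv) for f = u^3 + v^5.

8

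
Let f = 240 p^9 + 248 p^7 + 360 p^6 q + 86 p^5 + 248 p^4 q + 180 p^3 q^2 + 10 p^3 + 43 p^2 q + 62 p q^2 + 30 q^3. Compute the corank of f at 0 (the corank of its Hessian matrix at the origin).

Hessian at 0 has rank 0.

2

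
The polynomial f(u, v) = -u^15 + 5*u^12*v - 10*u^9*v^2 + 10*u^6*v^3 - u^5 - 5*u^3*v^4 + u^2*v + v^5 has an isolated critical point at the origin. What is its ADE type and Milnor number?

Type D_{6}, Milnor number mu = 6.

The Hessian of f at 0 is [[0, 0], [0, 0]] with rank 0, so corank 2. A Groebner basis of the Jacobian ideal J(f) in C{u,v} is {u^2/5 + v^4, u^3, u*v}; counting standard monomials gives mu = 6. Corank 2; j^3 = u^2*v has shape L^2 M (L != M), so D-series; mu = 6 gives D_6.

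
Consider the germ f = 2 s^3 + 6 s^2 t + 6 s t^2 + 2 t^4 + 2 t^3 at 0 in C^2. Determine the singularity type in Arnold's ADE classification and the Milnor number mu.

Type E_6, Milnor number mu = 6.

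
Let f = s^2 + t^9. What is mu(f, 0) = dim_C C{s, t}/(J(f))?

The Hessian of f at 0 has rank 1. Corank 1: A-series; mu = 8 gives A_8.

8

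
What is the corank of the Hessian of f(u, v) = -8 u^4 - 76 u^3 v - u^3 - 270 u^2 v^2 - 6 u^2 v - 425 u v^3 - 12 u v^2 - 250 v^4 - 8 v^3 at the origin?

2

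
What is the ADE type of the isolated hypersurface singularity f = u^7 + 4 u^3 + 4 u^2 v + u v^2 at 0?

D_{8}

The Hessian of f at 0 has rank 0. Corank 2; j^3 = u*(2*u + v)^2 has shape L^2 M (L != M), so D-series; mu = 8 gives D_8.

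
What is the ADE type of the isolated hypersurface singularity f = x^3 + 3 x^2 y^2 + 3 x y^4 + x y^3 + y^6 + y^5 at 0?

The Hessian of f at 0 has rank 0. Corank 2; j^3 = x^3 is a perfect cube, so E-series; the 4-jet and mu = 7 give E_7.

E_{7}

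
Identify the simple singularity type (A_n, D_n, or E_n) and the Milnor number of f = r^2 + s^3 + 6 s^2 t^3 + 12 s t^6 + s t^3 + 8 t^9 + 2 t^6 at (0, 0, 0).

The Hessian of f at 0 is [[0, 0, 0], [0, 0, 0], [0, 0, 2]] with rank 1, so corank 2. A Groebner basis of the Jacobian ideal J(f) in C{s,t,r} is {s^3, s*t^2, 3*s^2 + t^3, r}; counting standard monomials gives mu = 7. Corank 2; j^3 = s^3 is a perfect cube, so E-series; the 4-jet and mu = 7 give E_7.

Type E_7, Milnor number mu = 7.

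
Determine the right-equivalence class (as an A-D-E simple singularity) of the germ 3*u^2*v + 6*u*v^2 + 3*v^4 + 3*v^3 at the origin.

D_5

The Hessian of f at 0 is [[0, 0], [0, 0]] with rank 0, so corank 2. A Groebner basis of the Jacobian ideal J(f) in C{u,v} is {u^3 - u^2/4 + v^2/4, u^2/4 + v^3 - v^2/4, u*v + v^2}; counting standard monomials gives mu = 5. Corank 2; j^3 = 3*v*(u + v)^2 has shape L^2 M (L != M), so D-series; mu = 5 gives D_5.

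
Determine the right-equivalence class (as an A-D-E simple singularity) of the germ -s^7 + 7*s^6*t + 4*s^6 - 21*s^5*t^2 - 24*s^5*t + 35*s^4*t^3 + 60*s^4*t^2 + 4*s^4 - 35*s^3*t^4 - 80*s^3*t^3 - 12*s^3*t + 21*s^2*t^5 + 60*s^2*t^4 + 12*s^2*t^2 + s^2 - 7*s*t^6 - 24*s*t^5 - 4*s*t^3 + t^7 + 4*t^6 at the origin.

A_{6}

The Hessian of f at 0 has rank 1. Corank 1: A-series; mu = 6 gives A_6.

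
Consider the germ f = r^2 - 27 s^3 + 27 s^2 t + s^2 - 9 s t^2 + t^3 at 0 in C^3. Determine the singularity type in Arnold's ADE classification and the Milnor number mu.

The Hessian of f at 0 has rank 2. Corank 1: A-series; mu = 2 gives A_2.

Type A2, Milnor number mu = 2.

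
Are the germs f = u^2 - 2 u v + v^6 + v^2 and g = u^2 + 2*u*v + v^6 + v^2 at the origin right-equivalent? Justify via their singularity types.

Yes.

The Hessian of f at 0 has rank 1. Corank 1: A-series; mu = 5 gives A_5. The Hessian of g at 0 has rank 1. Corank 1: A-series; mu = 5 gives A_5. Both have type A_5, hence right-equivalent.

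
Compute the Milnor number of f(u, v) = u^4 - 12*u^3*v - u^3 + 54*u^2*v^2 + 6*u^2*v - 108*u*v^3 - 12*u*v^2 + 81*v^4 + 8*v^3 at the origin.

The Hessian of f at 0 is [[0, 0], [0, 0]] with rank 0, so corank 2. A Groebner basis of the Jacobian ideal J(f) in C{u,v} is {v^4, u*v^2 - 7*v^3/3, u^2 - 4*u*v + 4*v^2}; counting standard monomials gives mu = 6. Corank 2; j^3 = -(u - 2*v)^3 is a perfect cube, so E-series; the 4-jet and mu = 6 give E_6.

6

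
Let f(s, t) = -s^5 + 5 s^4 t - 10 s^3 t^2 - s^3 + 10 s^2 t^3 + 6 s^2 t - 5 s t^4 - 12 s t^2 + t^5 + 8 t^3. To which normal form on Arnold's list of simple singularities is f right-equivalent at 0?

E_{8}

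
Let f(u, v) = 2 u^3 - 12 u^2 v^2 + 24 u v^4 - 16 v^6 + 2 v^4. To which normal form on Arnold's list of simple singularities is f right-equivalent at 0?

E6

The Hessian of f at 0 is [[0, 0], [0, 0]] with rank 0, so corank 2. A Groebner basis of the Jacobian ideal J(f) in C{u,v} is {u^3, u^2*v, -u^2/4 + u*v^2, v^3}; counting standard monomials gives mu = 6. Corank 2; j^3 = 2*u^3 is a perfect cube, so E-series; the 4-jet and mu = 6 give E_6.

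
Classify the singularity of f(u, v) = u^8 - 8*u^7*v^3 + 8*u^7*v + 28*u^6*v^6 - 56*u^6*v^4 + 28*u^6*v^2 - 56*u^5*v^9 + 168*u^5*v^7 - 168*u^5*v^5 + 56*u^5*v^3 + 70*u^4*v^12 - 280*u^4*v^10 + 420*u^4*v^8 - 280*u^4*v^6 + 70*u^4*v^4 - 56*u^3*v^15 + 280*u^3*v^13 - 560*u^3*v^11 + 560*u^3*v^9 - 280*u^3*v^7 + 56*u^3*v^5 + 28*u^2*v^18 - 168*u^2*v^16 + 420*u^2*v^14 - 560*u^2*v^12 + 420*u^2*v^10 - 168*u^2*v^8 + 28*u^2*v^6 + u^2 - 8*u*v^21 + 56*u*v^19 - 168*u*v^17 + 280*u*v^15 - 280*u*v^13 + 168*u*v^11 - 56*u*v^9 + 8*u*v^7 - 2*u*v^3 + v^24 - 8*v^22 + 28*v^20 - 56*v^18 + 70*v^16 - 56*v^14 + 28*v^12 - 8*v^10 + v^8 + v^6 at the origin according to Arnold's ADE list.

The Hessian of f at 0 is [[2, 0], [0, 0]] with rank 1, so corank 1. A Groebner basis of the Jacobian ideal J(f) in C{u,v} is {u^3, u^2*v, -u + v^3}; counting standard monomials gives mu = 7. Corank 1: A-series; mu = 7 gives A_7.

A_{7}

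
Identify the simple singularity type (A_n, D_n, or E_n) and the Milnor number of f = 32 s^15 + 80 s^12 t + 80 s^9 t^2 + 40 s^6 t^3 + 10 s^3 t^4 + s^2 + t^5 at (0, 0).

Type A_4, Milnor number mu = 4.

The Hessian of f at 0 has rank 1. Corank 1: A-series; mu = 4 gives A_4.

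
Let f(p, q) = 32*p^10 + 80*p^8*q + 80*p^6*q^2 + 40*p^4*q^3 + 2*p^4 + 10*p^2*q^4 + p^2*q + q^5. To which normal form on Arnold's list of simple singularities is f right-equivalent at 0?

D_6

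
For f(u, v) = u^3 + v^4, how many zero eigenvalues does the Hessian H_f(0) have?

2

The Hessian at 0 is [[0, 0], [0, 0]] of rank 0; hence corank 2.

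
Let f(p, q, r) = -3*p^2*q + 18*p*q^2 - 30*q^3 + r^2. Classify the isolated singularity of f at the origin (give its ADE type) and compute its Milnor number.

Type D4, Milnor number mu = 4.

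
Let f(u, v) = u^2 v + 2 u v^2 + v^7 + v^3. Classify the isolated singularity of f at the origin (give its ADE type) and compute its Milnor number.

Type D_8, Milnor number mu = 8.

The Hessian of f at 0 is [[0, 0], [0, 0]] with rank 0, so corank 2. A Groebner basis of the Jacobian ideal J(f) in C{u,v} is {u^2/7 + v^6 - v^2/7, u^3 + v^3, u*v + v^2}; counting standard monomials gives mu = 8. Corank 2; j^3 = v*(u + v)^2 has shape L^2 M (L != M), so D-series; mu = 8 gives D_8.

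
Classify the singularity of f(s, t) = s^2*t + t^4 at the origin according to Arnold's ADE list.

The Hessian of f at 0 has rank 0. Corank 2; j^3 = s^2*t has shape L^2 M (L != M), so D-series; mu = 5 gives D_5.

D_5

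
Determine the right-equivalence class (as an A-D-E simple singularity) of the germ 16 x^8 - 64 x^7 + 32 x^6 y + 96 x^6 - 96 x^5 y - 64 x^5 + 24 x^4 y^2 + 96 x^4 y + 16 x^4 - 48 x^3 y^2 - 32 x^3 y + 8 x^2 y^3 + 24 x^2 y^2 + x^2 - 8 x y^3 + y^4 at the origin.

The Hessian of f at 0 is [[2, 0], [0, 0]] with rank 1, so corank 1. A Groebner basis of the Jacobian ideal J(f) in C{x,y} is {y^3, x}; counting standard monomials gives mu = 3. Corank 1: A-series; mu = 3 gives A_3.

A3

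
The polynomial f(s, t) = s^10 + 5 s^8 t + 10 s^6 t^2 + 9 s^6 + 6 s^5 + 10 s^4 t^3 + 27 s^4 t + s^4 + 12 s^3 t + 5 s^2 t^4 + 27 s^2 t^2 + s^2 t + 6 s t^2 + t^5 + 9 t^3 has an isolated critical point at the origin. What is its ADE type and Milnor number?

Type D_6, Milnor number mu = 6.

The Hessian of f at 0 is [[0, 0], [0, 0]] with rank 0, so corank 2. A Groebner basis of the Jacobian ideal J(f) in C{s,t} is {s^3 + 243*s^2/724 + 367*s*t/362 + 15*t^2/724, s^2*t + s*t/3 + t^2, -27*s^2/724 + s*t^2 - 1091*s*t/3258 - 1453*t^2/2172, 9*s^2/362 + 910*s*t/4887 + t^3 + 1091*t^2/3258}; counting standard monomials gives mu = 6. Corank 2; j^3 = t*(s + 3*t)^2 has shape L^2 M (L != M), so D-series; mu = 6 gives D_6.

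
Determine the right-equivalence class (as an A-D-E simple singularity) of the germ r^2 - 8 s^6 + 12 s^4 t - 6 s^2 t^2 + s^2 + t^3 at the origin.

The Hessian of f at 0 has rank 2. Corank 1: A-series; mu = 2 gives A_2.

A_{2}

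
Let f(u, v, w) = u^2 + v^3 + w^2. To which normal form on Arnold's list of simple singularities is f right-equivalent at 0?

The Hessian of f at 0 is [[2, 0, 0], [0, 0, 0], [0, 0, 2]] with rank 2, so corank 1. A Groebner basis of the Jacobian ideal J(f) in C{u,v,w} is {v^2, u, w}; counting standard monomials gives mu = 2. Corank 1: A-series; mu = 2 gives A_2.

A_{2}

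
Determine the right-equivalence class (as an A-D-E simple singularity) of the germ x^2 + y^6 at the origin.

A_5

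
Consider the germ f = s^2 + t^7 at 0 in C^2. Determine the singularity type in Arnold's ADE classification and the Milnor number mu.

Type A6, Milnor number mu = 6.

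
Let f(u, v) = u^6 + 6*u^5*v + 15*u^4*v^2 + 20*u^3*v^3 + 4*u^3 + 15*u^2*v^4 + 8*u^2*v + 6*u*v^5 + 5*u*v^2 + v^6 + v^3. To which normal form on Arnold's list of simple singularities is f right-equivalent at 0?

D_{7}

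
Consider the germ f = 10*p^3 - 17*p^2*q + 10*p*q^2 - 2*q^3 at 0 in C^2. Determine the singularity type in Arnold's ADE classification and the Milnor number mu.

The Hessian of f at 0 has rank 0. Corank 2; j^3 = (2*p - q)*(5*p^2 - 6*p*q + 2*q^2) splits into three distinct lines over C (the quadratic factor has nonzero discriminant), so D_4.

Type D_4, Milnor number mu = 4.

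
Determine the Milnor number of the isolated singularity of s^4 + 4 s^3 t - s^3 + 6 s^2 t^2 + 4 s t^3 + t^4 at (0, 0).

6

The Hessian of f at 0 has rank 0. Corank 2; j^3 = -s^3 is a perfect cube, so E-series; the 4-jet and mu = 6 give E_6.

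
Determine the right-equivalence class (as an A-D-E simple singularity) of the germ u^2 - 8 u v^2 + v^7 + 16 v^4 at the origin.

The Hessian of f at 0 has rank 1. Corank 1: A-series; mu = 6 gives A_6.

A_{6}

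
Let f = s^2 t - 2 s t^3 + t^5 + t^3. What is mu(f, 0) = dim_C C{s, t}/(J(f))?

4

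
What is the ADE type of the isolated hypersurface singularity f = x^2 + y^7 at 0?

A6

The Hessian of f at 0 has rank 1. Corank 1: A-series; mu = 6 gives A_6.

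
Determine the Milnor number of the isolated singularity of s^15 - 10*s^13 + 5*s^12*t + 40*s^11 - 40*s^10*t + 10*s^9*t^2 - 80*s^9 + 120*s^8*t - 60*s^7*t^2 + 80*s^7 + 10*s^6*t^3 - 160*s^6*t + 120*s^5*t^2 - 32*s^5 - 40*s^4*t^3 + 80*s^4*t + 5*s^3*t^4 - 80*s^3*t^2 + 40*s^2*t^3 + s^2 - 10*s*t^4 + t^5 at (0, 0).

4

The Hessian of f at 0 is [[2, 0], [0, 0]] with rank 1, so corank 1. A Groebner basis of the Jacobian ideal J(f) in C{s,t} is {t^4, s}; counting standard monomials gives mu = 4. Corank 1: A-series; mu = 4 gives A_4.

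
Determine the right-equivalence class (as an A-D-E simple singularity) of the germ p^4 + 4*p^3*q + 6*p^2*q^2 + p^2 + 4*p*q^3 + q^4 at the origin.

A_3

The Hessian of f at 0 has rank 1. Corank 1: A-series; mu = 3 gives A_3.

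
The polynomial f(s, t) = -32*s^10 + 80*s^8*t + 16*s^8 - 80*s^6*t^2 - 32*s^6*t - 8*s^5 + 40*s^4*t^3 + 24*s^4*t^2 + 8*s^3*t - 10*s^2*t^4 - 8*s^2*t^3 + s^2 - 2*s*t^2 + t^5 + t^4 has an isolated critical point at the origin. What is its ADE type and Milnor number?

Type A4, Milnor number mu = 4.

The Hessian of f at 0 has rank 1. Corank 1: A-series; mu = 4 gives A_4.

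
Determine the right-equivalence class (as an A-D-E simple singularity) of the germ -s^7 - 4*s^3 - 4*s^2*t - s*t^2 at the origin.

D_8

The Hessian of f at 0 has rank 0. Corank 2; j^3 = -s*(2*s + t)^2 has shape L^2 M (L != M), so D-series; mu = 8 gives D_8.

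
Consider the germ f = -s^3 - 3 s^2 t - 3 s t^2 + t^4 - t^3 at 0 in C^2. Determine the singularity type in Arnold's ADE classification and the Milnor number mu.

Type E6, Milnor number mu = 6.

The Hessian of f at 0 is [[0, 0], [0, 0]] with rank 0, so corank 2. A Groebner basis of the Jacobian ideal J(f) in C{s,t} is {t^3, s^2 + 2*s*t + t^2}; counting standard monomials gives mu = 6. Corank 2; j^3 = -(s + t)^3 is a perfect cube, so E-series; the 4-jet and mu = 6 give E_6.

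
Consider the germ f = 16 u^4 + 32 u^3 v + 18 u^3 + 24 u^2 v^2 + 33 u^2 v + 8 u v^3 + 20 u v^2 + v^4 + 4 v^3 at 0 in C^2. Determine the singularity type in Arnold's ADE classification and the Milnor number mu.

Type D_{5}, Milnor number mu = 5.

The Hessian of f at 0 is [[0, 0], [0, 0]] with rank 0, so corank 2. A Groebner basis of the Jacobian ideal J(f) in C{u,v} is {u*v^2 + 27*u*v/4 + 9*v^2/2, -81*u*v/8 + v^3 - 27*v^2/4, u^2 + 7*u*v/6 + v^2/3}; counting standard monomials gives mu = 5. Corank 2; j^3 = (2*u + v)*(3*u + 2*v)^2 has shape L^2 M (L != M), so D-series; mu = 5 gives D_5.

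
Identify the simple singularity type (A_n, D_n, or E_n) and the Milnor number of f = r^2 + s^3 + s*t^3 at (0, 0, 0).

Type E_7, Milnor number mu = 7.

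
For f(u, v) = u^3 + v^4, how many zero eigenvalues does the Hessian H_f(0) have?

Hessian at 0 has rank 0.

2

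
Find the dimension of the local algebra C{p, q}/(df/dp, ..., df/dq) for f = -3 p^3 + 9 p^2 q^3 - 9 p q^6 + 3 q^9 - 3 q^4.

6

The Hessian of f at 0 has rank 0. Corank 2; j^3 = -3*p^3 is a perfect cube, so E-series; the 4-jet and mu = 6 give E_6.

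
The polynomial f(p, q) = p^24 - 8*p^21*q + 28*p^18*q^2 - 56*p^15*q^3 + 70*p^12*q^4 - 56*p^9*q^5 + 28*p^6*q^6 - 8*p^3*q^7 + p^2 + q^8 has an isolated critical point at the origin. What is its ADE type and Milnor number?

The Hessian of f at 0 is [[2, 0], [0, 0]] with rank 1, so corank 1. A Groebner basis of the Jacobian ideal J(f) in C{p,q} is {q^7, p}; counting standard monomials gives mu = 7. Corank 1: A-series; mu = 7 gives A_7.

Type A7, Milnor number mu = 7.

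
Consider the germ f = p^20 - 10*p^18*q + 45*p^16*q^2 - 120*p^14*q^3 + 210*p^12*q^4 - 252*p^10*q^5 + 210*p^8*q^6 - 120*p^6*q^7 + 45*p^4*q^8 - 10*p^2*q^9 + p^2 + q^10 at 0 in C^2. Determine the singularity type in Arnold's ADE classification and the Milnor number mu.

Type A_{9}, Milnor number mu = 9.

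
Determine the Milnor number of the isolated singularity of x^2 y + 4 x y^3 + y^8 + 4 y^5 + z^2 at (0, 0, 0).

9

The Hessian of f at 0 has rank 1. Corank 2; j^3 = x^2*y has shape L^2 M (L != M), so D-series; mu = 9 gives D_9.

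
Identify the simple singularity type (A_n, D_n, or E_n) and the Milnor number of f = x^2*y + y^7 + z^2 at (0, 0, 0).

Type D8, Milnor number mu = 8.

The Hessian of f at 0 has rank 1. Corank 2; j^3 = x^2*y has shape L^2 M (L != M), so D-series; mu = 8 gives D_8.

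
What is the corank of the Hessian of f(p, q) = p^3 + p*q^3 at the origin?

2

Hessian at 0 has rank 0.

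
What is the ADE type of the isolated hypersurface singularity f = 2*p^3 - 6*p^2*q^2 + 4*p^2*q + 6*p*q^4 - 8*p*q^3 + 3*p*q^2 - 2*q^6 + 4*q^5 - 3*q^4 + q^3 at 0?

The Hessian of f at 0 has rank 0. Corank 2; j^3 = (p + q)*(2*p^2 + 2*p*q + q^2) splits into three distinct lines over C (the quadratic factor has nonzero discriminant), so D_4.

D4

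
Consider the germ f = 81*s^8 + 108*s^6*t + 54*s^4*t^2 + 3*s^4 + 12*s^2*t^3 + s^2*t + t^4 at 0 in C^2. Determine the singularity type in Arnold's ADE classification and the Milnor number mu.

Type D_5, Milnor number mu = 5.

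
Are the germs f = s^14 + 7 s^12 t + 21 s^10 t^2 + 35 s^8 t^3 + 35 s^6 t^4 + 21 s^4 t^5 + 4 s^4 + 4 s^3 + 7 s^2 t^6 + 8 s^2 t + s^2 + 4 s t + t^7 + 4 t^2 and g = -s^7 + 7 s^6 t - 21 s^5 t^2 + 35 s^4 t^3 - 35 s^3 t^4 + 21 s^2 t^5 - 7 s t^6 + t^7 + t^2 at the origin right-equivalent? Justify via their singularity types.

Yes.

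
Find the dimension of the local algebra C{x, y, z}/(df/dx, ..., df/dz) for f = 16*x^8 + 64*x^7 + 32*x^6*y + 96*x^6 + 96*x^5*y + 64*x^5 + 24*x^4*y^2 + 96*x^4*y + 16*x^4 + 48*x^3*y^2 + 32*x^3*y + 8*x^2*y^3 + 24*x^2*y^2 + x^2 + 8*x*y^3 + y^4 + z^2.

3

The Hessian of f at 0 is [[2, 0, 0], [0, 0, 0], [0, 0, 2]] with rank 2, so corank 1. A Groebner basis of the Jacobian ideal J(f) in C{x,y,z} is {y^3, x, z}; counting standard monomials gives mu = 3. Corank 1: A-series; mu = 3 gives A_3.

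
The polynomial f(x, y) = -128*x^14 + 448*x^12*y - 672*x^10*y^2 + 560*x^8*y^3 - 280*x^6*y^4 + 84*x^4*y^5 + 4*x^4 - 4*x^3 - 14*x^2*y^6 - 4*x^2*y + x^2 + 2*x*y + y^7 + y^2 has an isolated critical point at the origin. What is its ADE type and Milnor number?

Type A_6, Milnor number mu = 6.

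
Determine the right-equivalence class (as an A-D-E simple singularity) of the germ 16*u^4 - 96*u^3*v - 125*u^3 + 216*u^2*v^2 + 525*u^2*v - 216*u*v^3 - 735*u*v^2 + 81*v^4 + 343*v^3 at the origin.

The Hessian of f at 0 has rank 0. Corank 2; j^3 = -(5*u - 7*v)^3 is a perfect cube, so E-series; the 4-jet and mu = 6 give E_6.

E_6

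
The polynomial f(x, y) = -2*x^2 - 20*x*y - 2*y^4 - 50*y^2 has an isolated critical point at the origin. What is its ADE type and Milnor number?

Type A_{3}, Milnor number mu = 3.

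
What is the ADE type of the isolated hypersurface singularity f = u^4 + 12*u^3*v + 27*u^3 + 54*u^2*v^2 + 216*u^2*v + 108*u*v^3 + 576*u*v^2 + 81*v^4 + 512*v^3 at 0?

E_6

The Hessian of f at 0 has rank 0. Corank 2; j^3 = (3*u + 8*v)^3 is a perfect cube, so E-series; the 4-jet and mu = 6 give E_6.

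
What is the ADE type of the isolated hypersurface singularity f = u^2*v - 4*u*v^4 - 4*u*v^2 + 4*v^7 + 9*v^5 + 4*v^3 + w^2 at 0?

D6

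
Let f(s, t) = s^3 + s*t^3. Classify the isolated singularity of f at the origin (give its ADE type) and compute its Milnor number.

Type E7, Milnor number mu = 7.

The Hessian of f at 0 has rank 0. Corank 2; j^3 = s^3 is a perfect cube, so E-series; the 4-jet and mu = 7 give E_7.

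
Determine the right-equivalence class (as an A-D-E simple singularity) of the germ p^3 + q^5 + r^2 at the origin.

E_{8}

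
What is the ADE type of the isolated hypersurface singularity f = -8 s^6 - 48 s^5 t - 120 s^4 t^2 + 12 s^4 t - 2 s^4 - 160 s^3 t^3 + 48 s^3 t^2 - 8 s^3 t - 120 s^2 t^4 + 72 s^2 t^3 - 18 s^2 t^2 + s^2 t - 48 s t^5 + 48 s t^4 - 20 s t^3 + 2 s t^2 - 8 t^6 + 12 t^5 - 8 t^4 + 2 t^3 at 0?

The Hessian of f at 0 has rank 0. Corank 2; j^3 = t*(s^2 + 2*s*t + 2*t^2) splits into three distinct lines over C (the quadratic factor has nonzero discriminant), so D_4.

D_4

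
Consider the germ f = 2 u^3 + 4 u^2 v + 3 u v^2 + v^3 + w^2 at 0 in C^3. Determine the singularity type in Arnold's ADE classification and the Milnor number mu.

The Hessian of f at 0 has rank 1. Corank 2; j^3 = (u + v)*(2*u^2 + 2*u*v + v^2) splits into three distinct lines over C (the quadratic factor has nonzero discriminant), so D_4.

Type D_{4}, Milnor number mu = 4.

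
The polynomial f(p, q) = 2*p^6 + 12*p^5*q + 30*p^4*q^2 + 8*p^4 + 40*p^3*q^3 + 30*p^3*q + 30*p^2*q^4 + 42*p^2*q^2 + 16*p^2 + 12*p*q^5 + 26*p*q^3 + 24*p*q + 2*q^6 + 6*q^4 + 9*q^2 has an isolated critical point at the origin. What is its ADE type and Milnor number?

Type A_{5}, Milnor number mu = 5.

The Hessian of f at 0 is [[32, 24], [24, 18]] with rank 1, so corank 1. A Groebner basis of the Jacobian ideal J(f) in C{p,q} is {p*q^2 - 192*p - 144*q, 256*p + q^3 + 192*q, p^2 + 3*p*q/2 + 9*q^2/16}; counting standard monomials gives mu = 5. Corank 1: A-series; mu = 5 gives A_5.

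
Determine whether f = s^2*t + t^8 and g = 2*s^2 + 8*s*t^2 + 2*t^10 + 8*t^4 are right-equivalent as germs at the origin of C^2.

No.

The Hessian of f at 0 is [[0, 0], [0, 0]] with rank 0, so corank 2. A Groebner basis of the Jacobian ideal J(f) in C{s,t} is {s^2/8 + t^7, s^3, s*t}; counting standard monomials gives mu = 9. Corank 2; j^3 = s^2*t has shape L^2 M (L != M), so D-series; mu = 9 gives D_9. The Hessian of g at 0 is [[4, 0], [0, 0]] with rank 1, so corank 1. A Groebner basis of the Jacobian ideal J(g) in C{s,t} is {s^5, s^4*t, s/2 + t^2}; counting standard monomials gives mu = 9. Corank 1: A-series; mu = 9 gives A_9. f is D_9 but g is A_9, hence not right-equivalent.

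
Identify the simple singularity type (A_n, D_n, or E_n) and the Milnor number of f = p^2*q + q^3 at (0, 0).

The Hessian of f at 0 has rank 0. Corank 2; j^3 = q*(p^2 + q^2) splits into three distinct lines over C (the quadratic factor has nonzero discriminant), so D_4.

Type D_{4}, Milnor number mu = 4.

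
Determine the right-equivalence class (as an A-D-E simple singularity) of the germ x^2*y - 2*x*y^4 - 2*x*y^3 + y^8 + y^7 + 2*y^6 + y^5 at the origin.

D_{9}

The Hessian of f at 0 has rank 0. Corank 2; j^3 = x^2*y has shape L^2 M (L != M), so D-series; mu = 9 gives D_9.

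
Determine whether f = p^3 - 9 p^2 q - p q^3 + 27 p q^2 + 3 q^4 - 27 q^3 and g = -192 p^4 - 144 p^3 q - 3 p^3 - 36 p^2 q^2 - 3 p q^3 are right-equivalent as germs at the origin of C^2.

The Hessian of f at 0 has rank 0. Corank 2; j^3 = (p - 3*q)^3 is a perfect cube, so E-series; the 4-jet and mu = 7 give E_7. The Hessian of g at 0 has rank 0. Corank 2; j^3 = -3*p^3 is a perfect cube, so E-series; the 4-jet and mu = 7 give E_7. Both have type E_7, hence right-equivalent.

Yes.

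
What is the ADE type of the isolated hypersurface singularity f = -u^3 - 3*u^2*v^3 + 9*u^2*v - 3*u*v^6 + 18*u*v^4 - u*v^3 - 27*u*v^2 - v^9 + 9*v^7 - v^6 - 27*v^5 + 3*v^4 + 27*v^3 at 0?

E_{7}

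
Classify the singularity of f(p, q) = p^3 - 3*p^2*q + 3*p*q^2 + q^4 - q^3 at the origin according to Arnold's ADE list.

E_6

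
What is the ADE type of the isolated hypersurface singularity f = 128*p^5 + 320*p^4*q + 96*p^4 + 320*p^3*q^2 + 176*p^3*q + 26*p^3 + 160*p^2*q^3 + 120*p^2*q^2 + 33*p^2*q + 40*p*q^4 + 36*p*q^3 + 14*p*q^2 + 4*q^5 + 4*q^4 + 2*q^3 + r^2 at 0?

The Hessian of f at 0 has rank 1. Corank 2; j^3 = (2*p + q)*(13*p^2 + 10*p*q + 2*q^2) splits into three distinct lines over C (the quadratic factor has nonzero discriminant), so D_4.

D_{4}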